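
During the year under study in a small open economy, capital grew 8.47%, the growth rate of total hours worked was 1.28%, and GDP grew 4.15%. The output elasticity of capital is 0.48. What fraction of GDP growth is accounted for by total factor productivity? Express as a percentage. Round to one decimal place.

Labor's share = 1 − 0.48 = 0.52.
Capital: 0.48 × 8.47 = 4.0656 pp.
Total hours worked: 0.52 × 1.28 = 0.6656 pp.
TFP growth = 4.15 − 4.7312 = -0.5812%.
TFP share of growth = -0.5812 / 4.15 × 100 = -14.005%.

Total factor productivity accounted for -14.0% of growth.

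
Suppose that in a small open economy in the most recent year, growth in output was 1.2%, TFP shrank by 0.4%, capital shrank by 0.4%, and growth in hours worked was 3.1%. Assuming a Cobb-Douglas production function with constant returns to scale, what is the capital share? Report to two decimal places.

gY = gA + α·gK + (1−α)·gL, so gY − gA − gL = α(gK − gL).
1.2 + 0.4 − 3.1 = α × (-0.4 − 3.1).
-1.5 = -3.5 α, so α = 0.4286.

0.43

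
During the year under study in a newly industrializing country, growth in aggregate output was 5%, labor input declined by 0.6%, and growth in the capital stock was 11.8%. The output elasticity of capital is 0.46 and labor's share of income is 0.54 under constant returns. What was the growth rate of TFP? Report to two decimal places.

Labor's share = 1 − 0.46 = 0.54.
The capital stock: 0.46 × 11.8 = 5.428 pp.
Labor input: 0.54 × (-0.6) = -0.324 pp.
TFP growth = 5 − 5.104 = -0.104%.

-0.10%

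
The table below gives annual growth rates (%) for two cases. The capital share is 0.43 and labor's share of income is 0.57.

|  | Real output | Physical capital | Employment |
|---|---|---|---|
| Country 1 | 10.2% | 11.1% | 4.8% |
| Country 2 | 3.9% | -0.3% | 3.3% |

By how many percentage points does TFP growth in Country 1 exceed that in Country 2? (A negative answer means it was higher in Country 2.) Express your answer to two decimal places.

0.54 percentage points

Labor's share = 1 − 0.43 = 0.57.
Country 1: TFP = 10.2 − 4.773 − 2.736 = 2.691%.
Country 2: TFP = 3.9 + 0.129 − 1.881 = 2.148%.
Difference = 2.691 − (2.148) = 0.543 pp.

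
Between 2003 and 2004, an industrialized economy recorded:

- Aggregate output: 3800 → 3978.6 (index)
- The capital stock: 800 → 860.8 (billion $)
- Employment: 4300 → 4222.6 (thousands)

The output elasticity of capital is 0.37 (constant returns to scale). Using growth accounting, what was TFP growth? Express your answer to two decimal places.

Aggregate output growth = (3978.6 − 3800) / 3800 = 4.7%.
The capital stock growth = (860.8 − 800) / 800 = 7.6%.
Employment growth = (4222.6 − 4300) / 4300 = -1.8%.
Labor's share = 1 − 0.37 = 0.63.
The capital stock: 0.37 × 7.6 = 2.812 pp.
Employment: 0.63 × (-1.8) = -1.134 pp.
TFP growth = 4.7 − 1.678 = 3.022%.

TFP growth was 3.02%.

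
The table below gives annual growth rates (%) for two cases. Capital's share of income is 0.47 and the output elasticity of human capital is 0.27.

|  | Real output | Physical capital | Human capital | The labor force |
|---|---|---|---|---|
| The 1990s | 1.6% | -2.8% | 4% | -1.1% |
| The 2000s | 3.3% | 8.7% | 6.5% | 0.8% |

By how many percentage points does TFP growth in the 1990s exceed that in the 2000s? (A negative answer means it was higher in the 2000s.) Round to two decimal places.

4.87 percentage points

Labor's share = 1 − 0.47 − 0.27 = 0.26.
The 1990s: TFP = 1.6 + 1.316 − 1.08 + 0.286 = 2.122%.
The 2000s: TFP = 3.3 − 4.089 − 1.755 − 0.208 = -2.752%.
Difference = 2.122 − (-2.752) = 4.874 pp.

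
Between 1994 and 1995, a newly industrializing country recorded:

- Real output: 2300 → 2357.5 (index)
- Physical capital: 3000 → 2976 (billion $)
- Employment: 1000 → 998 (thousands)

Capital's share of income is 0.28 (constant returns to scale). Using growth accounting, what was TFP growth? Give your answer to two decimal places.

Real output growth = (2357.5 − 2300) / 2300 = 2.5%.
Physical capital growth = (2976 − 3000) / 3000 = -0.8%.
Employment growth = (998 − 1000) / 1000 = -0.2%.
Labor's share = 1 − 0.28 = 0.72.
Physical capital: 0.28 × (-0.8) = -0.224 pp.
Employment: 0.72 × (-0.2) = -0.144 pp.
TFP growth = 2.5 + 0.368 = 2.868%.

2.87%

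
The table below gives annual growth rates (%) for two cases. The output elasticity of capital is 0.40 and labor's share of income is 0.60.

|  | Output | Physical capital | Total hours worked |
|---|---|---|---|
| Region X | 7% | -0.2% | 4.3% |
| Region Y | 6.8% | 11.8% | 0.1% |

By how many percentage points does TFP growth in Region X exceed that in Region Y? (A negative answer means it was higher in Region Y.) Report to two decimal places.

2.48 percentage points

Labor's share = 1 − 0.4 = 0.6.
Region X: TFP = 7 + 0.08 − 2.58 = 4.5%.
Region Y: TFP = 6.8 − 4.72 − 0.06 = 2.02%.
Difference = 4.5 − (2.02) = 2.48 pp.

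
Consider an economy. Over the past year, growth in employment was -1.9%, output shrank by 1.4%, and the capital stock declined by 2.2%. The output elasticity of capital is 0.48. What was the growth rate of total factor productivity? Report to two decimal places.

Total factor productivity grew 0.64%.

Labor's share = 1 − 0.48 = 0.52.
The capital stock: 0.48 × (-2.2) = -1.056 pp.
Employment: 0.52 × (-1.9) = -0.988 pp.
TFP growth = -1.4 + 2.044 = 0.644%.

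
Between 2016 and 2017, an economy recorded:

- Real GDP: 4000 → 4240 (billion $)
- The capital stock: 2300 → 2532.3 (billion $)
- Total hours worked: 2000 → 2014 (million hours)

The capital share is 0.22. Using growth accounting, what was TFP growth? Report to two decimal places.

Real GDP growth = (4240 − 4000) / 4000 = 6%.
The capital stock growth = (2532.3 − 2300) / 2300 = 10.1%.
Total hours worked growth = (2014 − 2000) / 2000 = 0.7%.
Labor's share = 1 − 0.22 = 0.78.
The capital stock: 0.22 × 10.1 = 2.222 pp.
Total hours worked: 0.78 × 0.7 = 0.546 pp.
TFP growth = 6 − 2.768 = 3.232%.

3.23%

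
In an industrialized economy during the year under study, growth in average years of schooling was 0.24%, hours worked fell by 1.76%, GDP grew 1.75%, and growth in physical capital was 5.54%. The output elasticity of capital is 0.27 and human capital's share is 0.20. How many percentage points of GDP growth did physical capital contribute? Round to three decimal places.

Contribution = share × growth = 0.27 × 5.54 = 1.4958 pp.

1.496 pp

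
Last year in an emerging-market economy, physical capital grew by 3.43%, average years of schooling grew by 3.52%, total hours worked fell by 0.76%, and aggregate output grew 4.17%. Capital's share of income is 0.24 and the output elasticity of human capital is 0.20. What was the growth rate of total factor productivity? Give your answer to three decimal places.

Labor's share = 1 − 0.24 − 0.2 = 0.56.
Physical capital: 0.24 × 3.43 = 0.8232 pp.
Average years of schooling: 0.2 × 3.52 = 0.704 pp.
Total hours worked: 0.56 × (-0.76) = -0.4256 pp.
TFP growth = 4.17 − 1.1016 = 3.0684%.

Total factor productivity grew 3.068%.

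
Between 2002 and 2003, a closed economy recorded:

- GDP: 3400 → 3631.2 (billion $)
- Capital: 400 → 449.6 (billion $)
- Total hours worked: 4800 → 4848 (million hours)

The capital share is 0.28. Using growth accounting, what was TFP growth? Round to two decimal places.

2.61%

GDP growth = (3631.2 − 3400) / 3400 = 6.8%.
Capital growth = (449.6 − 400) / 400 = 12.4%.
Total hours worked growth = (4848 − 4800) / 4800 = 1%.
Labor's share = 1 − 0.28 = 0.72.
Capital: 0.28 × 12.4 = 3.472 pp.
Total hours worked: 0.72 × 1 = 0.72 pp.
TFP growth = 6.8 − 4.192 = 2.608%.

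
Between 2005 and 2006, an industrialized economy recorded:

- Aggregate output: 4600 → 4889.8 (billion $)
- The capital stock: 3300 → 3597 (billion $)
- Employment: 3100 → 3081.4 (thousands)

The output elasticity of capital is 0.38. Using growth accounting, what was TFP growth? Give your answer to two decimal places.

Aggregate output growth = (4889.8 − 4600) / 4600 = 6.3%.
The capital stock growth = (3597 − 3300) / 3300 = 9%.
Employment growth = (3081.4 − 3100) / 3100 = -0.6%.
Labor's share = 1 − 0.38 = 0.62.
The capital stock: 0.38 × 9 = 3.42 pp.
Employment: 0.62 × (-0.6) = -0.372 pp.
TFP growth = 6.3 − 3.048 = 3.252%.

TFP grew 3.25%.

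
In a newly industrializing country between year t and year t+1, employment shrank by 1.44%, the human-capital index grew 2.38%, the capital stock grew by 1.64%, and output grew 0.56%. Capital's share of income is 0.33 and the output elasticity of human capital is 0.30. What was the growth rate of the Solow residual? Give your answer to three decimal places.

Labor's share = 1 − 0.33 − 0.3 = 0.37.
The capital stock: 0.33 × 1.64 = 0.5412 pp.
The human-capital index: 0.3 × 2.38 = 0.714 pp.
Employment: 0.37 × (-1.44) = -0.5328 pp.
TFP growth = 0.56 − 0.7224 = -0.1624%.

-0.162%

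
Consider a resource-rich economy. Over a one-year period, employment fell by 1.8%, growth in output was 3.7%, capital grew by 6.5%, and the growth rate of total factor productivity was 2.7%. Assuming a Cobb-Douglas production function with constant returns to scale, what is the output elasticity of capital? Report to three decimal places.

The output elasticity of capital is 0.337.

gY = gA + α·gK + (1−α)·gL, so gY − gA − gL = α(gK − gL).
3.7 − 2.7 + 1.8 = α × (6.5 − (-1.8)).
2.8 = 8.3 α, so α = 0.33735.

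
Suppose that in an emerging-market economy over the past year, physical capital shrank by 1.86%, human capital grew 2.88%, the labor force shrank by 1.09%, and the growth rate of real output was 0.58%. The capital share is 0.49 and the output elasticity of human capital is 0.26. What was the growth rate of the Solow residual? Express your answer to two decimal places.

1.02%

Labor's share = 1 − 0.49 − 0.26 = 0.25.
Physical capital: 0.49 × (-1.86) = -0.9114 pp.
Human capital: 0.26 × 2.88 = 0.7488 pp.
The labor force: 0.25 × (-1.09) = -0.2725 pp.
TFP growth = 0.58 + 0.4351 = 1.0151%.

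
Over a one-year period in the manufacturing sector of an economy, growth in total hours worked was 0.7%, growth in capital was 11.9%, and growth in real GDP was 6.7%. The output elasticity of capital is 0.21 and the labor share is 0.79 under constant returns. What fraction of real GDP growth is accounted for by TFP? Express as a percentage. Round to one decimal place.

Labor's share = 1 − 0.21 = 0.79.
Capital: 0.21 × 11.9 = 2.499 pp.
Total hours worked: 0.79 × 0.7 = 0.553 pp.
TFP growth = 6.7 − 3.052 = 3.648%.
TFP share of growth = 3.648 / 6.7 × 100 = 54.448%.

TFP accounted for 54.4% of growth.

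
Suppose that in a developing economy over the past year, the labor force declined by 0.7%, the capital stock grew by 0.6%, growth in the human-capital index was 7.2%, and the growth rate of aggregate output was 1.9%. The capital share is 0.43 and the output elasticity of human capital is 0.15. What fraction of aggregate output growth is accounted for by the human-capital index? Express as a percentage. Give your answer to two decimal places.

The human-capital index contributed 0.15 × 7.2 = 1.08 pp.
Share of growth = 1.08 / 1.9 × 100 = 56.8421%.

56.84%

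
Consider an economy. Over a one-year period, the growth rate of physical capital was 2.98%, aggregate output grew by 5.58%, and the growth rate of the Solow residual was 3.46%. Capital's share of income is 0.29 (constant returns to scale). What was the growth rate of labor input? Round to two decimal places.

Labor input grew 1.77%.

Labor's share = 1 − 0.29 = 0.71.
gY = gA + 0.29×2.98 + 0.71×g.
0.71×g = 5.58 − 3.46 − 0.8642 = 1.2558.
g = 1.2558 / 0.71 = 1.7687%.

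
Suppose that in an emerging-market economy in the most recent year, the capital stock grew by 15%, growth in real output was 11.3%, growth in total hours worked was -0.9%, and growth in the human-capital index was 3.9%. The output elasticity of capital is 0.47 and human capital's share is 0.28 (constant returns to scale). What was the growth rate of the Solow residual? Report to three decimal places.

Labor's share = 1 − 0.47 − 0.28 = 0.25.
The capital stock: 0.47 × 15 = 7.05 pp.
The human-capital index: 0.28 × 3.9 = 1.092 pp.
Total hours worked: 0.25 × (-0.9) = -0.225 pp.
TFP growth = 11.3 − 7.917 = 3.383%.

3.383%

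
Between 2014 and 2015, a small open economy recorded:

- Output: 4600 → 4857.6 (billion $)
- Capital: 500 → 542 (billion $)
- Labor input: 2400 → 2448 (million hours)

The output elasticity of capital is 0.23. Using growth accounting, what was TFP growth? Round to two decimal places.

TFP grew 2.13%.

Output growth = (4857.6 − 4600) / 4600 = 5.6%.
Capital growth = (542 − 500) / 500 = 8.4%.
Labor input growth = (2448 − 2400) / 2400 = 2%.
Labor's share = 1 − 0.23 = 0.77.
Capital: 0.23 × 8.4 = 1.932 pp.
Labor input: 0.77 × 2 = 1.54 pp.
TFP growth = 5.6 − 3.472 = 2.128%.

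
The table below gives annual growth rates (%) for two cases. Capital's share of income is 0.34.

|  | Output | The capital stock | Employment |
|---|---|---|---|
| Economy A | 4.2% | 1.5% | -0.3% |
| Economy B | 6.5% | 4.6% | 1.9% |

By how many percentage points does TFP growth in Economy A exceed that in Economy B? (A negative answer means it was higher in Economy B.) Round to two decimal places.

0.21 percentage points

Labor's share = 1 − 0.34 = 0.66.
Economy A: TFP = 4.2 − 0.51 + 0.198 = 3.888%.
Economy B: TFP = 6.5 − 1.564 − 1.254 = 3.682%.
Difference = 3.888 − (3.682) = 0.206 pp.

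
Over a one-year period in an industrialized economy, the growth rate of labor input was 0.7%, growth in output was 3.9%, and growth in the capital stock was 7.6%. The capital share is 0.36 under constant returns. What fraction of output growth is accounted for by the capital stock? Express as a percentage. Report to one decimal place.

70.2%

The capital stock contributed 0.36 × 7.6 = 2.736 pp.
Share of growth = 2.736 / 3.9 × 100 = 70.154%.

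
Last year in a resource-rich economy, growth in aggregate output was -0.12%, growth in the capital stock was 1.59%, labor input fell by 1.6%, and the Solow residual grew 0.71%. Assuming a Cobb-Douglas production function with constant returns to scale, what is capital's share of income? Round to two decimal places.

Capital's share of income is 0.24.

gY = gA + α·gK + (1−α)·gL, so gY − gA − gL = α(gK − gL).
-0.12 − 0.71 + 1.6 = α × (1.59 − (-1.6)).
0.77 = 3.19 α, so α = 0.2414.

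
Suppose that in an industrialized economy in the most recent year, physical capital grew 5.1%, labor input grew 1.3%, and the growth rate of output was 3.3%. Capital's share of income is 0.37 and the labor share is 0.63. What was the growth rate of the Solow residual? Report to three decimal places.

The Solow residual growth was 0.594%.

Labor's share = 1 − 0.37 = 0.63.
Physical capital: 0.37 × 5.1 = 1.887 pp.
Labor input: 0.63 × 1.3 = 0.819 pp.
TFP growth = 3.3 − 2.706 = 0.594%.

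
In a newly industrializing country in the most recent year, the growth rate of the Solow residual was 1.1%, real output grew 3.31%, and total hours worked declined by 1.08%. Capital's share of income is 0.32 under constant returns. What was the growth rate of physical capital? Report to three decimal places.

Labor's share = 1 − 0.32 = 0.68.
gY = gA + 0.68×(-1.08) + 0.32×g.
0.32×g = 3.31 − 1.1 + 0.7344 = 2.9444.
g = 2.9444 / 0.32 = 9.20125%.

9.201%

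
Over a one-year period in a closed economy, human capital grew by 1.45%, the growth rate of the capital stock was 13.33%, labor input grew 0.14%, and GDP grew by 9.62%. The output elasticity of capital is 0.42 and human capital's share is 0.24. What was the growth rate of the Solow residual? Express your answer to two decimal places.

3.63%

Labor's share = 1 − 0.42 − 0.24 = 0.34.
The capital stock: 0.42 × 13.33 = 5.5986 pp.
Human capital: 0.24 × 1.45 = 0.348 pp.
Labor input: 0.34 × 0.14 = 0.0476 pp.
TFP growth = 9.62 − 5.9942 = 3.6258%.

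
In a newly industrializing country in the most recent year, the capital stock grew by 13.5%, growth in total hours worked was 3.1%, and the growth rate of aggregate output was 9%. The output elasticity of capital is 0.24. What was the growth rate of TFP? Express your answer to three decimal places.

Labor's share = 1 − 0.24 = 0.76.
The capital stock: 0.24 × 13.5 = 3.24 pp.
Total hours worked: 0.76 × 3.1 = 2.356 pp.
TFP growth = 9 − 5.596 = 3.404%.

TFP grew 3.404%.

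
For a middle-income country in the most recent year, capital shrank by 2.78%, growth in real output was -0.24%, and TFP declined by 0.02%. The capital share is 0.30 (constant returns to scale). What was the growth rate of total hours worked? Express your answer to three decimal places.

0.877%

Labor's share = 1 − 0.3 = 0.7.
gY = gA + 0.3×(-2.78) + 0.7×g.
0.7×g = -0.24 + 0.02 + 0.834 = 0.614.
g = 0.614 / 0.7 = 0.87714%.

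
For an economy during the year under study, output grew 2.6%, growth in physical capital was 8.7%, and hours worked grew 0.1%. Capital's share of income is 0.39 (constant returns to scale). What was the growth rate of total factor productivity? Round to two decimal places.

Labor's share = 1 − 0.39 = 0.61.
Physical capital: 0.39 × 8.7 = 3.393 pp.
Hours worked: 0.61 × 0.1 = 0.061 pp.
TFP growth = 2.6 − 3.454 = -0.854%.

-0.85%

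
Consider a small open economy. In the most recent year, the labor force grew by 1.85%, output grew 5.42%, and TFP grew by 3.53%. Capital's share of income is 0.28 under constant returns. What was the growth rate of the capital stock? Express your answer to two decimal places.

The capital stock grew 1.99%.

Labor's share = 1 − 0.28 = 0.72.
gY = gA + 0.72×1.85 + 0.28×g.
0.28×g = 5.42 − 3.53 − 1.332 = 0.558.
g = 0.558 / 0.28 = 1.9929%.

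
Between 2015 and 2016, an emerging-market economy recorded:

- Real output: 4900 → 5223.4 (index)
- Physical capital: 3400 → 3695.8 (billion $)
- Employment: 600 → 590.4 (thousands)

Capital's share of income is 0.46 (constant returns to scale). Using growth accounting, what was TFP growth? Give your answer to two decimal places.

TFP grew 3.46%.

Real output growth = (5223.4 − 4900) / 4900 = 6.6%.
Physical capital growth = (3695.8 − 3400) / 3400 = 8.7%.
Employment growth = (590.4 − 600) / 600 = -1.6%.
Labor's share = 1 − 0.46 = 0.54.
Physical capital: 0.46 × 8.7 = 4.002 pp.
Employment: 0.54 × (-1.6) = -0.864 pp.
TFP growth = 6.6 − 3.138 = 3.462%.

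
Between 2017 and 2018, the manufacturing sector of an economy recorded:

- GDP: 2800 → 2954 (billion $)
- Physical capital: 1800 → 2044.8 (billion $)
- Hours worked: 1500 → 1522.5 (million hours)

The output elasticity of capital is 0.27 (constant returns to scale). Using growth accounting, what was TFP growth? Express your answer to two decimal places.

GDP growth = (2954 − 2800) / 2800 = 5.5%.
Physical capital growth = (2044.8 − 1800) / 1800 = 13.6%.
Hours worked growth = (1522.5 − 1500) / 1500 = 1.5%.
Labor's share = 1 − 0.27 = 0.73.
Physical capital: 0.27 × 13.6 = 3.672 pp.
Hours worked: 0.73 × 1.5 = 1.095 pp.
TFP growth = 5.5 − 4.767 = 0.733%.

TFP growth was 0.73%.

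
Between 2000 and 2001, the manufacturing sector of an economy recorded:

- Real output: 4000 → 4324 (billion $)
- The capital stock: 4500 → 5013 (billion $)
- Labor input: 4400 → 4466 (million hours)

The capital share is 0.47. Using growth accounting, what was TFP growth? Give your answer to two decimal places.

Real output growth = (4324 − 4000) / 4000 = 8.1%.
The capital stock growth = (5013 − 4500) / 4500 = 11.4%.
Labor input growth = (4466 − 4400) / 4400 = 1.5%.
Labor's share = 1 − 0.47 = 0.53.
The capital stock: 0.47 × 11.4 = 5.358 pp.
Labor input: 0.53 × 1.5 = 0.795 pp.
TFP growth = 8.1 − 6.153 = 1.947%.

TFP grew 1.95%.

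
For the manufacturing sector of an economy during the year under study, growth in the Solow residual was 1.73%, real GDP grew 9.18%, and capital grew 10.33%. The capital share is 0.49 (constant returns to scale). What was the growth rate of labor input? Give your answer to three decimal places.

Labor's share = 1 − 0.49 = 0.51.
gY = gA + 0.49×10.33 + 0.51×g.
0.51×g = 9.18 − 1.73 − 5.0617 = 2.3883.
g = 2.3883 / 0.51 = 4.68294%.

Labor input growth was 4.683%.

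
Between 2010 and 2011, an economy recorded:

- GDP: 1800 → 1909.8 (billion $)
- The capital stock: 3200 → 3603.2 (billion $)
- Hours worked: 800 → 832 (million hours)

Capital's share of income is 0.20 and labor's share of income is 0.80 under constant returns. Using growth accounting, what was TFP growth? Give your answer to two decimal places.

0.38%

GDP growth = (1909.8 − 1800) / 1800 = 6.1%.
The capital stock growth = (3603.2 − 3200) / 3200 = 12.6%.
Hours worked growth = (832 − 800) / 800 = 4%.
Labor's share = 1 − 0.2 = 0.8.
The capital stock: 0.2 × 12.6 = 2.52 pp.
Hours worked: 0.8 × 4 = 3.2 pp.
TFP growth = 6.1 − 5.72 = 0.38%.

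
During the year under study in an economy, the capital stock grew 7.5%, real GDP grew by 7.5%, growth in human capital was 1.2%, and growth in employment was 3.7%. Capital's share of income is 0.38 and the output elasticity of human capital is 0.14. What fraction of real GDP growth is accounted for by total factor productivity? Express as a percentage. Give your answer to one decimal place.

36.1%

Labor's share = 1 − 0.38 − 0.14 = 0.48.
The capital stock: 0.38 × 7.5 = 2.85 pp.
Human capital: 0.14 × 1.2 = 0.168 pp.
Employment: 0.48 × 3.7 = 1.776 pp.
TFP growth = 7.5 − 4.794 = 2.706%.
TFP share of growth = 2.706 / 7.5 × 100 = 36.08%.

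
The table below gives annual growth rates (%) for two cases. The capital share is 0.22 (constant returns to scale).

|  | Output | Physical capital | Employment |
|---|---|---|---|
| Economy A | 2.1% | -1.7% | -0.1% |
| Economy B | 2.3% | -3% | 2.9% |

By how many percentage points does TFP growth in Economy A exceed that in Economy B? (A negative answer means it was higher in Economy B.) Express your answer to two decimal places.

1.85 percentage points

Labor's share = 1 − 0.22 = 0.78.
Economy A: TFP = 2.1 + 0.374 + 0.078 = 2.552%.
Economy B: TFP = 2.3 + 0.66 − 2.262 = 0.698%.
Difference = 2.552 − (0.698) = 1.854 pp.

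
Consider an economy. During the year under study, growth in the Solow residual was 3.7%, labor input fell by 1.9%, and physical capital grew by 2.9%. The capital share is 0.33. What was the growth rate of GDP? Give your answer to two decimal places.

Labor's share = 1 − 0.33 = 0.67.
Physical capital: 0.33 × 2.9 = 0.957 pp.
Labor input: 0.67 × (-1.9) = -1.273 pp.
Output growth = 3.7 + (-0.316) = 3.384%.

3.38%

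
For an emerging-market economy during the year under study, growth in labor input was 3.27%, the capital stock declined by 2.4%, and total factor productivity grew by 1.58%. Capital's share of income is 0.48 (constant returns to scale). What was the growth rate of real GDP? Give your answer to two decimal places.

2.13%

Labor's share = 1 − 0.48 = 0.52.
The capital stock: 0.48 × (-2.4) = -1.152 pp.
Labor input: 0.52 × 3.27 = 1.7004 pp.
Output growth = 1.58 + 0.5484 = 2.1284%.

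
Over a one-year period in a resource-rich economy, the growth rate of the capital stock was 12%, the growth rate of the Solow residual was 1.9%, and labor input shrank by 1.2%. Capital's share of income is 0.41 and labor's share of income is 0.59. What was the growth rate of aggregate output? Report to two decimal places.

Labor's share = 1 − 0.41 = 0.59.
The capital stock: 0.41 × 12 = 4.92 pp.
Labor input: 0.59 × (-1.2) = -0.708 pp.
Output growth = 1.9 + 4.212 = 6.112%.

6.11%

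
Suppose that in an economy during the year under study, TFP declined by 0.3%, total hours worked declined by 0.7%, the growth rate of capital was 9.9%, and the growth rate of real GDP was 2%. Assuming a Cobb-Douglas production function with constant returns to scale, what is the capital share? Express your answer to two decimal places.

gY = gA + α·gK + (1−α)·gL, so gY − gA − gL = α(gK − gL).
2 + 0.3 + 0.7 = α × (9.9 − (-0.7)).
3 = 10.6 α, so α = 0.283.

α = 0.28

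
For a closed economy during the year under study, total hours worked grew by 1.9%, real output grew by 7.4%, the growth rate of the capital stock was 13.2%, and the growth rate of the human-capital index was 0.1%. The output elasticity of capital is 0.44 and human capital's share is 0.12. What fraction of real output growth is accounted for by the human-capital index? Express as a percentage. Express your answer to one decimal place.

0.2%

The human-capital index contributed 0.12 × 0.1 = 0.012 pp.
Share of growth = 0.012 / 7.4 × 100 = 0.162%.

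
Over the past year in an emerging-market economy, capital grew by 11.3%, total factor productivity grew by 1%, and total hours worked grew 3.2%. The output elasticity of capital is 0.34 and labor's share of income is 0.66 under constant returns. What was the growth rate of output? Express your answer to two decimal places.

6.95%

Labor's share = 1 − 0.34 = 0.66.
Capital: 0.34 × 11.3 = 3.842 pp.
Total hours worked: 0.66 × 3.2 = 2.112 pp.
Output growth = 1 + 5.954 = 6.954%.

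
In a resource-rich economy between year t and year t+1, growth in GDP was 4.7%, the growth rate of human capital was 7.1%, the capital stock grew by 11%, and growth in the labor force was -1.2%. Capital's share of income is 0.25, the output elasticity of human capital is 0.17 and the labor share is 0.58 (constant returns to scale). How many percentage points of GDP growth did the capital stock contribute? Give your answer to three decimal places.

2.750

Contribution = share × growth = 0.25 × 11 = 2.75 pp.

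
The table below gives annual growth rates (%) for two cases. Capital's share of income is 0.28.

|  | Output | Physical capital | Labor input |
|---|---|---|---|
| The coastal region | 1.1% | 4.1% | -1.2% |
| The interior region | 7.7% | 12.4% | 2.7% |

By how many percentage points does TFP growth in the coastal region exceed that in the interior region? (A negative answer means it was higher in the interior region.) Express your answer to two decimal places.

-1.47 percentage points

Labor's share = 1 − 0.28 = 0.72.
The coastal region: TFP = 1.1 − 1.148 + 0.864 = 0.816%.
The interior region: TFP = 7.7 − 3.472 − 1.944 = 2.284%.
Difference = 0.816 − (2.284) = -1.468 pp.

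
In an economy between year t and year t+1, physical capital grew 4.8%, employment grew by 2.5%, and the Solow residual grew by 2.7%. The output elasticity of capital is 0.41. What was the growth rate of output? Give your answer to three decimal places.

Labor's share = 1 − 0.41 = 0.59.
Physical capital: 0.41 × 4.8 = 1.968 pp.
Employment: 0.59 × 2.5 = 1.475 pp.
Output growth = 2.7 + 3.443 = 6.143%.

6.143%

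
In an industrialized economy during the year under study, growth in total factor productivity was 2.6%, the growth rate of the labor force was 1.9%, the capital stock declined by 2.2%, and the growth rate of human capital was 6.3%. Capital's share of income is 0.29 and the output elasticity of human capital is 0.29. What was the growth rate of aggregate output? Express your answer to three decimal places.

Aggregate output growth was 4.587%.

Labor's share = 1 − 0.29 − 0.29 = 0.42.
The capital stock: 0.29 × (-2.2) = -0.638 pp.
Human capital: 0.29 × 6.3 = 1.827 pp.
The labor force: 0.42 × 1.9 = 0.798 pp.
Output growth = 2.6 + 1.987 = 4.587%.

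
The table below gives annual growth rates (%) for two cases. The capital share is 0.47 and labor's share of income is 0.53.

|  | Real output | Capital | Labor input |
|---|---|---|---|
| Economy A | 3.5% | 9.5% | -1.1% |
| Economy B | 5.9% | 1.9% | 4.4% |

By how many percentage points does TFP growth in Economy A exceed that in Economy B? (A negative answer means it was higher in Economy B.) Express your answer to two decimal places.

Labor's share = 1 − 0.47 = 0.53.
Economy A: TFP = 3.5 − 4.465 + 0.583 = -0.382%.
Economy B: TFP = 5.9 − 0.893 − 2.332 = 2.675%.
Difference = -0.382 − (2.675) = -3.057 pp.

-3.06 percentage points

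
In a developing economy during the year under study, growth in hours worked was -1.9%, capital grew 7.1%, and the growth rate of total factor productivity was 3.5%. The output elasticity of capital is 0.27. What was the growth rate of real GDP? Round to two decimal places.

Real GDP growth was 4.03%.

Labor's share = 1 − 0.27 = 0.73.
Capital: 0.27 × 7.1 = 1.917 pp.
Hours worked: 0.73 × (-1.9) = -1.387 pp.
Output growth = 3.5 + 0.53 = 4.03%.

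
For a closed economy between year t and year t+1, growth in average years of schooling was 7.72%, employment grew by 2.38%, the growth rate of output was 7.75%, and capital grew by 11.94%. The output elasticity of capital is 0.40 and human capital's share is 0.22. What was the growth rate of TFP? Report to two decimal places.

TFP growth was 0.37%.

Labor's share = 1 − 0.4 − 0.22 = 0.38.
Capital: 0.4 × 11.94 = 4.776 pp.
Average years of schooling: 0.22 × 7.72 = 1.6984 pp.
Employment: 0.38 × 2.38 = 0.9044 pp.
TFP growth = 7.75 − 7.3788 = 0.3712%.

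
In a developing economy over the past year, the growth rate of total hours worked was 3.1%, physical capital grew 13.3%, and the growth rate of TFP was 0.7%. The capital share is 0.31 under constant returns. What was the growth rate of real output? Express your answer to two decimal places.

Real output growth was 6.96%.

Labor's share = 1 − 0.31 = 0.69.
Physical capital: 0.31 × 13.3 = 4.123 pp.
Total hours worked: 0.69 × 3.1 = 2.139 pp.
Output growth = 0.7 + 6.262 = 6.962%.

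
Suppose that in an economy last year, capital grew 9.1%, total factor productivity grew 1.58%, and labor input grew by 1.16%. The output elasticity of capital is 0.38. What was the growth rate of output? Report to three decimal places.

Labor's share = 1 − 0.38 = 0.62.
Capital: 0.38 × 9.1 = 3.458 pp.
Labor input: 0.62 × 1.16 = 0.7192 pp.
Output growth = 1.58 + 4.1772 = 5.7572%.

5.757%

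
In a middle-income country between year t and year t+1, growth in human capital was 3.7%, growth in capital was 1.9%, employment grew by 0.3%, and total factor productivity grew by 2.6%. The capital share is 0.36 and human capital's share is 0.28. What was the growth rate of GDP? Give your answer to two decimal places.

Labor's share = 1 − 0.36 − 0.28 = 0.36.
Capital: 0.36 × 1.9 = 0.684 pp.
Human capital: 0.28 × 3.7 = 1.036 pp.
Employment: 0.36 × 0.3 = 0.108 pp.
Output growth = 2.6 + 1.828 = 4.428%.

GDP growth was 4.43%.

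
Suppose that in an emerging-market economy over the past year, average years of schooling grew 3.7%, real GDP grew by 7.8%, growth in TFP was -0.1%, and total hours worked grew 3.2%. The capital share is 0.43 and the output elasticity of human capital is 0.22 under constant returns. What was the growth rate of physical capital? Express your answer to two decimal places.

Labor's share = 1 − 0.43 − 0.22 = 0.35.
gY = gA + 0.22×3.7 + 0.35×3.2 + 0.43×g.
0.43×g = 7.8 + 0.1 − 1.934 = 5.966.
g = 5.966 / 0.43 = 13.8744%.

13.87%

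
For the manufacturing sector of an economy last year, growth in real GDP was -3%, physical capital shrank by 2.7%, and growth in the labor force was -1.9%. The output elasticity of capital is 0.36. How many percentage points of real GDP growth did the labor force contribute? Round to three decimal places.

Labor's share = 1 − 0.36 = 0.64.
Contribution = share × growth = 0.64 × (-1.9) = -1.216 pp.

-1.216 pp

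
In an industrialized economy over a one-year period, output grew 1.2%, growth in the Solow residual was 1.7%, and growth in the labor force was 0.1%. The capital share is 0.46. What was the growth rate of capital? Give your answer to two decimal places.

-1.20%

Labor's share = 1 − 0.46 = 0.54.
gY = gA + 0.54×0.1 + 0.46×g.
0.46×g = 1.2 − 1.7 − 0.054 = -0.554.
g = -0.554 / 0.46 = -1.2043%.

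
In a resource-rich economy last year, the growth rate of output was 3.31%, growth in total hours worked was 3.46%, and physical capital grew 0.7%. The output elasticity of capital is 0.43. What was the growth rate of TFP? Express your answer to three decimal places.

Labor's share = 1 − 0.43 = 0.57.
Physical capital: 0.43 × 0.7 = 0.301 pp.
Total hours worked: 0.57 × 3.46 = 1.9722 pp.
TFP growth = 3.31 − 2.2732 = 1.0368%.

TFP grew 1.037%.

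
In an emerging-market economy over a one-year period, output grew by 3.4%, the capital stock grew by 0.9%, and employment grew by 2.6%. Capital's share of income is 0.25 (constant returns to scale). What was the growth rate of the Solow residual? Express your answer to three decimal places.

Labor's share = 1 − 0.25 = 0.75.
The capital stock: 0.25 × 0.9 = 0.225 pp.
Employment: 0.75 × 2.6 = 1.95 pp.
TFP growth = 3.4 − 2.175 = 1.225%.

1.225%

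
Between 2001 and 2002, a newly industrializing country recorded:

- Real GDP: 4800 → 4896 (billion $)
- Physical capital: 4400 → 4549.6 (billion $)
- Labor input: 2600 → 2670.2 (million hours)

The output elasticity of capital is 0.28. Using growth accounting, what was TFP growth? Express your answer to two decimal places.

-0.90%

Real GDP growth = (4896 − 4800) / 4800 = 2%.
Physical capital growth = (4549.6 − 4400) / 4400 = 3.4%.
Labor input growth = (2670.2 − 2600) / 2600 = 2.7%.
Labor's share = 1 − 0.28 = 0.72.
Physical capital: 0.28 × 3.4 = 0.952 pp.
Labor input: 0.72 × 2.7 = 1.944 pp.
TFP growth = 2 − 2.896 = -0.896%.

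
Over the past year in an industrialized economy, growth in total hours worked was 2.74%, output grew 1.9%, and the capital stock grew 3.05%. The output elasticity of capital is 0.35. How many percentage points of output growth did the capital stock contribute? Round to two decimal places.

1.07

Contribution = share × growth = 0.35 × 3.05 = 1.0675 pp.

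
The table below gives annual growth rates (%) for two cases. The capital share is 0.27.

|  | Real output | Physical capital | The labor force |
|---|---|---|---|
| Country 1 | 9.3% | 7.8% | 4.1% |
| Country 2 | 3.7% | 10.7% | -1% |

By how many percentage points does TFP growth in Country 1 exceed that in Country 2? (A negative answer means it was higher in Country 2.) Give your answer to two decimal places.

Labor's share = 1 − 0.27 = 0.73.
Country 1: TFP = 9.3 − 2.106 − 2.993 = 4.201%.
Country 2: TFP = 3.7 − 2.889 + 0.73 = 1.541%.
Difference = 4.201 − (1.541) = 2.66 pp.

2.66 percentage points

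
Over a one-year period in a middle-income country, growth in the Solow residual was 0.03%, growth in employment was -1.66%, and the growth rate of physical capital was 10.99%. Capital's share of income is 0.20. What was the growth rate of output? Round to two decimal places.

0.90%

Labor's share = 1 − 0.2 = 0.8.
Physical capital: 0.2 × 10.99 = 2.198 pp.
Employment: 0.8 × (-1.66) = -1.328 pp.
Output growth = 0.03 + 0.87 = 0.9%.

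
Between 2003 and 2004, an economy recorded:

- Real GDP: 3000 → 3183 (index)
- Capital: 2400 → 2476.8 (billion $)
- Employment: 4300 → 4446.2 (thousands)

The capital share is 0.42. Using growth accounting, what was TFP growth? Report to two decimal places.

Real GDP growth = (3183 − 3000) / 3000 = 6.1%.
Capital growth = (2476.8 − 2400) / 2400 = 3.2%.
Employment growth = (4446.2 − 4300) / 4300 = 3.4%.
Labor's share = 1 − 0.42 = 0.58.
Capital: 0.42 × 3.2 = 1.344 pp.
Employment: 0.58 × 3.4 = 1.972 pp.
TFP growth = 6.1 − 3.316 = 2.784%.

TFP grew 2.78%.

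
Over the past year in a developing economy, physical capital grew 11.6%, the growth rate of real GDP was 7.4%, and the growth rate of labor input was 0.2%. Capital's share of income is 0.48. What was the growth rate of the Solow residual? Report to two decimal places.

1.73%

Labor's share = 1 − 0.48 = 0.52.
Physical capital: 0.48 × 11.6 = 5.568 pp.
Labor input: 0.52 × 0.2 = 0.104 pp.
TFP growth = 7.4 − 5.672 = 1.728%.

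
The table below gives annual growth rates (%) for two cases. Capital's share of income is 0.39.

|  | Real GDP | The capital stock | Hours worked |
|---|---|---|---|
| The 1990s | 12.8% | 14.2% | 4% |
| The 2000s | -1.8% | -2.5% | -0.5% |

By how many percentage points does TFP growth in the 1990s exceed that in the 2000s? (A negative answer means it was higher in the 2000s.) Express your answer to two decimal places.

Labor's share = 1 − 0.39 = 0.61.
The 1990s: TFP = 12.8 − 5.538 − 2.44 = 4.822%.
The 2000s: TFP = -1.8 + 0.975 + 0.305 = -0.52%.
Difference = 4.822 − (-0.52) = 5.342 pp.

5.34 percentage points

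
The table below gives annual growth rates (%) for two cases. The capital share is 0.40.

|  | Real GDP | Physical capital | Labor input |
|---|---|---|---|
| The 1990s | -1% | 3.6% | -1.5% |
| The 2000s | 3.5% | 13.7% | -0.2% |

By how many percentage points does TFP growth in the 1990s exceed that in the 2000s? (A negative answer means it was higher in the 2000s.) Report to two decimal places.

0.32 percentage points

Labor's share = 1 − 0.4 = 0.6.
The 1990s: TFP = -1 − 1.44 + 0.9 = -1.54%.
The 2000s: TFP = 3.5 − 5.48 + 0.12 = -1.86%.
Difference = -1.54 − (-1.86) = 0.32 pp.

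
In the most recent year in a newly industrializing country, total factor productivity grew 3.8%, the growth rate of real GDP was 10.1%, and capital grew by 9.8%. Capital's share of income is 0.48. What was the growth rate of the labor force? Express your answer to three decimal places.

Labor's share = 1 − 0.48 = 0.52.
gY = gA + 0.48×9.8 + 0.52×g.
0.52×g = 10.1 − 3.8 − 4.704 = 1.596.
g = 1.596 / 0.52 = 3.06923%.

3.069%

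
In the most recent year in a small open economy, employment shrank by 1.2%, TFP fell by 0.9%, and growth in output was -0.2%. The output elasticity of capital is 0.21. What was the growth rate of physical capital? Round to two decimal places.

Physical capital growth was 7.85%.

Labor's share = 1 − 0.21 = 0.79.
gY = gA + 0.79×(-1.2) + 0.21×g.
0.21×g = -0.2 + 0.9 + 0.948 = 1.648.
g = 1.648 / 0.21 = 7.8476%.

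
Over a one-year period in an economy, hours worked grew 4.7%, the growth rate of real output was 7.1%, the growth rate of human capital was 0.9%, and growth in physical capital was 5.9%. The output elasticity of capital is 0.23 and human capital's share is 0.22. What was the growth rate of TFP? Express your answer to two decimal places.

TFP grew 2.96%.

Labor's share = 1 − 0.23 − 0.22 = 0.55.
Physical capital: 0.23 × 5.9 = 1.357 pp.
Human capital: 0.22 × 0.9 = 0.198 pp.
Hours worked: 0.55 × 4.7 = 2.585 pp.
TFP growth = 7.1 − 4.14 = 2.96%.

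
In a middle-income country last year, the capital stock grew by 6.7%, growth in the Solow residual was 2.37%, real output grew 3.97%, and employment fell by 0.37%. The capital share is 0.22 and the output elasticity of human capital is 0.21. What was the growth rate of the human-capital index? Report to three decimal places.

Labor's share = 1 − 0.22 − 0.21 = 0.57.
gY = gA + 0.22×6.7 + 0.57×(-0.37) + 0.21×g.
0.21×g = 3.97 − 2.37 − 1.2631 = 0.3369.
g = 0.3369 / 0.21 = 1.60429%.

1.604%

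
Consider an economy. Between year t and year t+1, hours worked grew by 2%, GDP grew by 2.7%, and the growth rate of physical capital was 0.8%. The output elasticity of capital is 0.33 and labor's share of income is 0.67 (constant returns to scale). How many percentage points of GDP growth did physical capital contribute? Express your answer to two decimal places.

0.26

Contribution = share × growth = 0.33 × 0.8 = 0.264 pp.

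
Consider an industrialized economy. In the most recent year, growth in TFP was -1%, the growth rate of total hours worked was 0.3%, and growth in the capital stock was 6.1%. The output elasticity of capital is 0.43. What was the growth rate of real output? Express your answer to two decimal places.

1.79%

Labor's share = 1 − 0.43 = 0.57.
The capital stock: 0.43 × 6.1 = 2.623 pp.
Total hours worked: 0.57 × 0.3 = 0.171 pp.
Output growth = -1 + 2.794 = 1.794%.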